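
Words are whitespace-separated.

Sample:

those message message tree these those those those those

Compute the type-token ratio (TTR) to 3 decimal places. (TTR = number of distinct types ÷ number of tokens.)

N = 9 tokens, V = 4 types.
TTR = V / N = 4 / 9 = 0.444

0.444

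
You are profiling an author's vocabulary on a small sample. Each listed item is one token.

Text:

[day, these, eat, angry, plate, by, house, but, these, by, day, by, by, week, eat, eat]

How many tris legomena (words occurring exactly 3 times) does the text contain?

1

Frequencies: by:4, eat:3, day:2, these:2, angry:1, plate:1, house:1, but:1, week:1
Words with frequency 3: eat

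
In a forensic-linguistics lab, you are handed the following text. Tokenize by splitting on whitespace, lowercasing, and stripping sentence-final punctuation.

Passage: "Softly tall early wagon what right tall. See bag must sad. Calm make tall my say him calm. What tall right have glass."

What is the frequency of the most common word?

4

Frequencies: tall:4, what:2, right:2, calm:2, softly:1, early:1, wagon:1, see:1, bag:1, must:1, sad:1, make:1, my:1, say:1, him:1, have:1, glass:1
Most common: 'tall' with frequency 4.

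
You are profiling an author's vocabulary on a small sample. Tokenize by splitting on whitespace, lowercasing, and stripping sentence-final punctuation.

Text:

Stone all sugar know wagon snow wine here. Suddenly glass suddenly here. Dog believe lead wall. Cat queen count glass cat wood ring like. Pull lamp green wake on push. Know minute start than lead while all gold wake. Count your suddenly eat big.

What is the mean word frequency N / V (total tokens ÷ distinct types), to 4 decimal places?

1.2941

N = 44 tokens, V = 34 types.
Mean frequency = N / V = 44 / 34 = 1.2941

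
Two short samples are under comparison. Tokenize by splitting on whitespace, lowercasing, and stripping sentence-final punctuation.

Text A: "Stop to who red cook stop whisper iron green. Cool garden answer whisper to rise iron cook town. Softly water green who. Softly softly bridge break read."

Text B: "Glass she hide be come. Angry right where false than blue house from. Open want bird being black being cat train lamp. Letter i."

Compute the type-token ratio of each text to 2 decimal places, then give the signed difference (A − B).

TTR(A) = 18/27 = 0.67
TTR(B) = 23/24 = 0.96
Difference = 0.67 − 0.96 = -0.29

-0.29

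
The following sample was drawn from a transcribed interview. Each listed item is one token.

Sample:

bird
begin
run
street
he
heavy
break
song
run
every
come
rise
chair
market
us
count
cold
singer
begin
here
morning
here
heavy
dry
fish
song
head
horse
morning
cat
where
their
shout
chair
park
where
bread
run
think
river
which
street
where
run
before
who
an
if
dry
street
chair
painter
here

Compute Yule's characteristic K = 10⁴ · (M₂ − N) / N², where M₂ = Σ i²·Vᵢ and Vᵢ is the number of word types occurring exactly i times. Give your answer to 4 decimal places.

Frequencies: run:4, street:3, chair:3, here:3, where:3, begin:2, heavy:2, song:2, morning:2, dry:2, bird:1, he:1, break:1, every:1, come:1, rise:1, market:1, us:1, count:1, cold:1, … (17 more, each freq 1)
N = 53. Frequency spectrum: V_1=27, V_2=5, V_3=4, V_4=1
M₂ = 1²·27 + 2²·5 + 3²·4 + 4²·1 = 99
K = 10000 × (99 − 53) / 53² = 163.7593

163.7593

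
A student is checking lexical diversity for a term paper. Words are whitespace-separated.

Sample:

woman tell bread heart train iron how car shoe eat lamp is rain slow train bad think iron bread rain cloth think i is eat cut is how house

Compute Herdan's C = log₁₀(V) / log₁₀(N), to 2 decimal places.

N = 29, V = 20.
log₁₀(V) = 1.301030, log₁₀(N) = 1.462398
C = 1.301030 / 1.462398 = 0.89

0.89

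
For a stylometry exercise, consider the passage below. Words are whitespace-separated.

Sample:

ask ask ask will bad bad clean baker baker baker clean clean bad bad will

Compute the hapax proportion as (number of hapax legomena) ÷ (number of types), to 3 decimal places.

0.000

Frequencies: bad:4, ask:3, clean:3, baker:3, will:2
Hapax count = 0; type count = 5.
Ratio = 0 / 5 = 0.000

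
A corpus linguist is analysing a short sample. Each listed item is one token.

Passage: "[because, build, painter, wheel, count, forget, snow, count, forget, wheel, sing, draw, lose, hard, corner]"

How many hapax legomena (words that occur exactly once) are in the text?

Frequencies: wheel:2, count:2, forget:2, because:1, build:1, painter:1, snow:1, sing:1, draw:1, lose:1, hard:1, corner:1
Hapax (freq=1): because, build, corner, draw, hard, lose, painter, sing, snow

9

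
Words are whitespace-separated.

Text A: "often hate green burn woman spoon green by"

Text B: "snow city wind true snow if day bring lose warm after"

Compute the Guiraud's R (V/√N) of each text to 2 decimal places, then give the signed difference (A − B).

A: V=7, N=8, R=2.47
B: V=10, N=11, R=3.02
Difference = 2.47 − 3.02 = -0.55

-0.55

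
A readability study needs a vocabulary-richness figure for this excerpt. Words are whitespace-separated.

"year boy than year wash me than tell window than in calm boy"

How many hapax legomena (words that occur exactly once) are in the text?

Frequencies: than:3, year:2, boy:2, wash:1, me:1, tell:1, window:1, in:1, calm:1
Hapax (freq=1): calm, in, me, tell, wash, window

6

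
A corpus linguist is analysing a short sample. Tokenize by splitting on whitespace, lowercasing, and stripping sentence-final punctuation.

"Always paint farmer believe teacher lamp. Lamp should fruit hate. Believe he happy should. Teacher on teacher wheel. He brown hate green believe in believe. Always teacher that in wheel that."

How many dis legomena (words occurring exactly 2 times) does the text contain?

8

Frequencies: believe:4, teacher:4, always:2, lamp:2, should:2, hate:2, he:2, wheel:2, in:2, that:2, paint:1, farmer:1, fruit:1, happy:1, on:1, brown:1, green:1
Words with frequency 2: always, hate, he, in, lamp, should, that, wheel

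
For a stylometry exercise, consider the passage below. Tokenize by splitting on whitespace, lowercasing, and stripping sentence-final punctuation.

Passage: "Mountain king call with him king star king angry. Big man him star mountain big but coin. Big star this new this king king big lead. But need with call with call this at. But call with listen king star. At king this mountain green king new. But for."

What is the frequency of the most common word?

8

Frequencies: king:8, call:4, with:4, star:4, big:4, but:4, this:4, mountain:3, him:2, new:2, at:2, angry:1, man:1, coin:1, lead:1, need:1, listen:1, green:1, for:1
Most common: 'king' with frequency 8.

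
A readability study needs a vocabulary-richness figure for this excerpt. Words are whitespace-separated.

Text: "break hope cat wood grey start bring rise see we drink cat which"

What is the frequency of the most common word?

Frequencies: cat:2, break:1, hope:1, wood:1, grey:1, start:1, bring:1, rise:1, see:1, we:1, drink:1, which:1
Most common: 'cat' with frequency 2.

2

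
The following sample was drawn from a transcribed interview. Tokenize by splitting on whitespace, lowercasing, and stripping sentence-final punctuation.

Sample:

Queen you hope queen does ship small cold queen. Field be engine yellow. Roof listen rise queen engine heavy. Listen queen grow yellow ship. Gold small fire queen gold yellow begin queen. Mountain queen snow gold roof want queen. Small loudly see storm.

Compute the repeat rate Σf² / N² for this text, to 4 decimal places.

Frequencies: queen:9, small:3, yellow:3, gold:3, ship:2, engine:2, roof:2, listen:2, you:1, hope:1, does:1, cold:1, field:1, be:1, rise:1, heavy:1, grow:1, fire:1, begin:1, mountain:1, … (5 more, each freq 1)
Σf² = 141; N² = 1849
Repeat rate = 141 / 1849 = 0.0763

0.0763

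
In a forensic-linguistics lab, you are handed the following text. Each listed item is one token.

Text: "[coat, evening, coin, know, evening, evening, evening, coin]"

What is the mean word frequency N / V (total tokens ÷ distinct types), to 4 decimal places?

2.0000

N = 8 tokens, V = 4 types.
Mean frequency = N / V = 8 / 4 = 2.0000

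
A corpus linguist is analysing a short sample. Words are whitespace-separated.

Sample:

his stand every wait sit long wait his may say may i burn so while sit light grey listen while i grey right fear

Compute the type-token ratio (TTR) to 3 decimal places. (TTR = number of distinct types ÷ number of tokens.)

0.708

N = 24 tokens, V = 17 types.
TTR = V / N = 17 / 24 = 0.708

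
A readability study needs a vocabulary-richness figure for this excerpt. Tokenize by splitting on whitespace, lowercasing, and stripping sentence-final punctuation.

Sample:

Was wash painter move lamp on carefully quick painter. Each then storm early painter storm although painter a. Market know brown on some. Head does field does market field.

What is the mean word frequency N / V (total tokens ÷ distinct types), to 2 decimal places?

N = 29 tokens, V = 21 types.
Mean frequency = N / V = 29 / 21 = 1.38

1.38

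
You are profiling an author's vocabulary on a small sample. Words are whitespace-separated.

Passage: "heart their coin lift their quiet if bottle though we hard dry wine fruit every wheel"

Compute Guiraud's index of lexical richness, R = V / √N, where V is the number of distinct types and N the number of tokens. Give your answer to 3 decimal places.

3.750

N = 16, V = 15.
√N = 4.000000
R = 15 / 4.000000 = 3.750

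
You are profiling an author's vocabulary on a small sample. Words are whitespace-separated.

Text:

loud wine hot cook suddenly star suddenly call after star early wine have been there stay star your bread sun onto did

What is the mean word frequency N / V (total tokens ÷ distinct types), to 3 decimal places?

N = 22 tokens, V = 18 types.
Mean frequency = N / V = 22 / 18 = 1.222

1.222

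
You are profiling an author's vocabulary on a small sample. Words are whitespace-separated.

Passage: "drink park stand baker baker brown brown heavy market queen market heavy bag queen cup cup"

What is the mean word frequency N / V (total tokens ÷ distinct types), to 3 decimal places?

N = 16 tokens, V = 10 types.
Mean frequency = N / V = 16 / 10 = 1.600

1.600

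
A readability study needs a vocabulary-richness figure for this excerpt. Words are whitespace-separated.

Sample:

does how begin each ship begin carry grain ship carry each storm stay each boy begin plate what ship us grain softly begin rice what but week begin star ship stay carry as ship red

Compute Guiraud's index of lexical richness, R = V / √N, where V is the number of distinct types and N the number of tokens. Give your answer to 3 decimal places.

N = 35, V = 20.
√N = 5.916080
R = 20 / 5.916080 = 3.381

3.381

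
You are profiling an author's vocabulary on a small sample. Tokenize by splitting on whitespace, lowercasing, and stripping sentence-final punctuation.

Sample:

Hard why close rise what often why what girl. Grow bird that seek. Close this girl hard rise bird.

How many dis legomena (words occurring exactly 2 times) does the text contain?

7

Frequencies: hard:2, why:2, close:2, rise:2, what:2, girl:2, bird:2, often:1, grow:1, that:1, seek:1, this:1
Words with frequency 2: bird, close, girl, hard, rise, what, why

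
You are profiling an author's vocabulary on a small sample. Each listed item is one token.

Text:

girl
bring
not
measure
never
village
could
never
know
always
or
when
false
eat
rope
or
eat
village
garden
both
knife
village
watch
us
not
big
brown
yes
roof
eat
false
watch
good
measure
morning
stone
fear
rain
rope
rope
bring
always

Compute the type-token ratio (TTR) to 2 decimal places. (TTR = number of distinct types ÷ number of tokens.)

0.67

N = 42 tokens, V = 28 types.
TTR = V / N = 28 / 42 = 0.67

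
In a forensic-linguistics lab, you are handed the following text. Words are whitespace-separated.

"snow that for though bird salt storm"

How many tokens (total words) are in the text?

7

Tokens: snow, that, for, though, bird, salt, storm
N = 7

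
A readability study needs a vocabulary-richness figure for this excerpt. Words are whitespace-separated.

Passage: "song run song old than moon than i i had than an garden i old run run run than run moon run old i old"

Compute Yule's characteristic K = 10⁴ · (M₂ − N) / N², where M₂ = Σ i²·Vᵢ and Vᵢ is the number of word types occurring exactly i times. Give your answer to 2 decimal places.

Frequencies: run:6, old:4, than:4, i:4, song:2, moon:2, had:1, an:1, garden:1
N = 25. Frequency spectrum: V_1=3, V_2=2, V_4=3, V_6=1
M₂ = 1²·3 + 2²·2 + 4²·3 + 6²·1 = 95
K = 10000 × (95 − 25) / 25² = 1120.00

1120.00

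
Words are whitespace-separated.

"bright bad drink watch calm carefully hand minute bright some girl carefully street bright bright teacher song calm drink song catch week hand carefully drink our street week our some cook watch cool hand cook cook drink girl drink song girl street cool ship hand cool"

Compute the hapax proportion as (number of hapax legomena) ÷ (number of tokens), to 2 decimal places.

0.11

Frequencies: drink:5, bright:4, hand:4, carefully:3, girl:3, street:3, song:3, cook:3, cool:3, watch:2, calm:2, some:2, week:2, our:2, bad:1, minute:1, teacher:1, catch:1, ship:1
Hapax count = 5; token count = 46.
Ratio = 5 / 46 = 0.11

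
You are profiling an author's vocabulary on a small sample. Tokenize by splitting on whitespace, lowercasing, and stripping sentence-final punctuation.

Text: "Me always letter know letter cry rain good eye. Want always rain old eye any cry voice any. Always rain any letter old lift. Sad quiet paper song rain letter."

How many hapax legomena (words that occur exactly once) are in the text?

Frequencies: letter:4, rain:4, always:3, any:3, cry:2, eye:2, old:2, me:1, know:1, good:1, want:1, voice:1, lift:1, sad:1, quiet:1, paper:1, song:1
Hapax (freq=1): good, know, lift, me, paper, quiet, sad, song, voice, want

10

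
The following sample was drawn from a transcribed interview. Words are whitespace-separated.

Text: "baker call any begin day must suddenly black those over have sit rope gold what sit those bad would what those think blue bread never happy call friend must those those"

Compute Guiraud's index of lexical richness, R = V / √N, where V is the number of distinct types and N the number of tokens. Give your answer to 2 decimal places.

N = 31, V = 23.
√N = 5.567764
R = 23 / 5.567764 = 4.13

4.13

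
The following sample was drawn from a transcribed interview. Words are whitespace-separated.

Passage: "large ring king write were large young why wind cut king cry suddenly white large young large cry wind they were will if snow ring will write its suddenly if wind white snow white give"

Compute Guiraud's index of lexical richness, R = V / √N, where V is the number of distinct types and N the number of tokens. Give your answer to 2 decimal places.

3.04

N = 35, V = 18.
√N = 5.916080
R = 18 / 5.916080 = 3.04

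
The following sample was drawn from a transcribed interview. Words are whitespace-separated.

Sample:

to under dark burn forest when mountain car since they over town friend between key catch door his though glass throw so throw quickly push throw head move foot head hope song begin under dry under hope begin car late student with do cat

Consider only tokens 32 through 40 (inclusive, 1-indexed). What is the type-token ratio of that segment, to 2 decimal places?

0.78

Segment tokens 32–40: song, begin, under, dry, under, hope, begin, car, late
Segment N = 9, segment V = 7.
TTR = 7 / 9 = 0.78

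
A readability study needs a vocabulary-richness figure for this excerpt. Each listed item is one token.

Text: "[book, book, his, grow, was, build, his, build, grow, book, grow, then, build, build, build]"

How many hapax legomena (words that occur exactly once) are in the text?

Frequencies: build:5, book:3, grow:3, his:2, was:1, then:1
Hapax (freq=1): then, was

2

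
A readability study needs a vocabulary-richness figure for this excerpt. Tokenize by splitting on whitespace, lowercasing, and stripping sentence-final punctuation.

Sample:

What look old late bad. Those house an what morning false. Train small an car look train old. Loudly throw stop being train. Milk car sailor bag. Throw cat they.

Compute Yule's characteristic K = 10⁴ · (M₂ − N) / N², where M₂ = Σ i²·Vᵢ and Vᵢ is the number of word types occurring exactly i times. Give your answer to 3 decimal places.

Frequencies: train:3, what:2, look:2, old:2, an:2, car:2, throw:2, late:1, bad:1, those:1, house:1, morning:1, false:1, small:1, loudly:1, stop:1, being:1, milk:1, sailor:1, bag:1, … (2 more, each freq 1)
N = 30. Frequency spectrum: V_1=15, V_2=6, V_3=1
M₂ = 1²·15 + 2²·6 + 3²·1 = 48
K = 10000 × (48 − 30) / 30² = 200.000

200.000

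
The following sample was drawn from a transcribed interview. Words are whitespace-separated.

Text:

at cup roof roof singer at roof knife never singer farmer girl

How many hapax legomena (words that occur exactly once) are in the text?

Frequencies: roof:3, at:2, singer:2, cup:1, knife:1, never:1, farmer:1, girl:1
Hapax (freq=1): cup, farmer, girl, knife, never

5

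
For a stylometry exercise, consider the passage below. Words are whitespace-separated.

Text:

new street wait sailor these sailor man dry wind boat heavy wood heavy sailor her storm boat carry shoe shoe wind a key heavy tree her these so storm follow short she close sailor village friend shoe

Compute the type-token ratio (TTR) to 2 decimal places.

0.68

N = 37 tokens, V = 25 types.
TTR = V / N = 25 / 37 = 0.68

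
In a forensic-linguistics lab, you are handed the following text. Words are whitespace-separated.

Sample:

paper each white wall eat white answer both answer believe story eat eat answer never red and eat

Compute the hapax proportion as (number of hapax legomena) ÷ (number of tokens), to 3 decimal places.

Frequencies: eat:4, answer:3, white:2, paper:1, each:1, wall:1, both:1, believe:1, story:1, never:1, red:1, and:1
Hapax count = 9; token count = 18.
Ratio = 9 / 18 = 0.500

0.500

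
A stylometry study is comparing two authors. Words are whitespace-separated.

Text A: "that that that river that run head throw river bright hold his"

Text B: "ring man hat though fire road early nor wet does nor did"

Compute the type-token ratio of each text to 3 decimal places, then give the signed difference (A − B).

TTR(A) = 8/12 = 0.667
TTR(B) = 11/12 = 0.917
Difference = 0.667 − 0.917 = -0.250

-0.250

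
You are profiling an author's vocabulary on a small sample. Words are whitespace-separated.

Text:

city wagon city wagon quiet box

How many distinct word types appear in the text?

Distinct types: {box, city, quiet, wagon}
V = 4

4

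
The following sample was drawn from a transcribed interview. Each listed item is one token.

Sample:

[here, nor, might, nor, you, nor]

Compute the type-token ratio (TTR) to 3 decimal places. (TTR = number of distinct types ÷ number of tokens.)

N = 6 tokens, V = 4 types.
TTR = V / N = 4 / 6 = 0.667

0.667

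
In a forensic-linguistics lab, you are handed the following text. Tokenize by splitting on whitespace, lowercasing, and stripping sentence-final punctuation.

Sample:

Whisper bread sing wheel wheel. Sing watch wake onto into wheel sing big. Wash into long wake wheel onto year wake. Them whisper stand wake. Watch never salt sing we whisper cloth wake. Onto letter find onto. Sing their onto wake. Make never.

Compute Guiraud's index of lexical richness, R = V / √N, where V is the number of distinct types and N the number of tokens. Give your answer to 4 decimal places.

N = 43, V = 22.
√N = 6.557439
R = 22 / 6.557439 = 3.3550

3.3550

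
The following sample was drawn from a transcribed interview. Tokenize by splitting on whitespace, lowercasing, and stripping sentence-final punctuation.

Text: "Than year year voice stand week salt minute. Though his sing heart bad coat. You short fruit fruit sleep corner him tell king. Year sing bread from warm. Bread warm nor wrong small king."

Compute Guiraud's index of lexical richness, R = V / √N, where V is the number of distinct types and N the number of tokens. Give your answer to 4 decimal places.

N = 34, V = 27.
√N = 5.830952
R = 27 / 5.830952 = 4.6305

4.6305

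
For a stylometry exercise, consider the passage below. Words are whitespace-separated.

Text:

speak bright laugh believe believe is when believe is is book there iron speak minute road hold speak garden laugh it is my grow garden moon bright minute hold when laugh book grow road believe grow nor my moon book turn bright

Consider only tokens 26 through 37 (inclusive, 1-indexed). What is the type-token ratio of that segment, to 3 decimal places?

Segment tokens 26–37: moon, bright, minute, hold, when, laugh, book, grow, road, believe, grow, nor
Segment N = 12, segment V = 11.
TTR = 11 / 12 = 0.917

0.917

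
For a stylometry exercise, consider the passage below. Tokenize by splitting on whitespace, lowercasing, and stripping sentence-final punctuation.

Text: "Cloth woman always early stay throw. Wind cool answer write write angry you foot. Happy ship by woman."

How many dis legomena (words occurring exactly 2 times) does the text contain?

Frequencies: woman:2, write:2, cloth:1, always:1, early:1, stay:1, throw:1, wind:1, cool:1, answer:1, angry:1, you:1, foot:1, happy:1, ship:1, by:1
Words with frequency 2: woman, write

2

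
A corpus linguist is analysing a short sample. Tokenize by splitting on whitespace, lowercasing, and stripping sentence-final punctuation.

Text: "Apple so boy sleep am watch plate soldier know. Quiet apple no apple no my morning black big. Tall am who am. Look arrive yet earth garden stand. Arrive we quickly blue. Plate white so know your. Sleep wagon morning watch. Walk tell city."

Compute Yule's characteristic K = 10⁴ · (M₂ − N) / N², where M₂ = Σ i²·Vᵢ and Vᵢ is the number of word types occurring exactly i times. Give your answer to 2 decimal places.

Frequencies: apple:3, am:3, so:2, sleep:2, watch:2, plate:2, know:2, no:2, morning:2, arrive:2, boy:1, soldier:1, quiet:1, my:1, black:1, big:1, tall:1, who:1, look:1, yet:1, … (12 more, each freq 1)
N = 44. Frequency spectrum: V_1=22, V_2=8, V_3=2
M₂ = 1²·22 + 2²·8 + 3²·2 = 72
K = 10000 × (72 − 44) / 44² = 144.63

144.63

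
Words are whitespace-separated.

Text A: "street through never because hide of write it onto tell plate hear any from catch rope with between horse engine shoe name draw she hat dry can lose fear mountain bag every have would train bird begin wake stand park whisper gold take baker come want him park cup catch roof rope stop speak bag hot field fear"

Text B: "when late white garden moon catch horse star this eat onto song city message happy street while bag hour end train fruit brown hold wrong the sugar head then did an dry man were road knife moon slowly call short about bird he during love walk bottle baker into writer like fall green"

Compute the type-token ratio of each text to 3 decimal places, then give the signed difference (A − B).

TTR(A) = 53/58 = 0.914
TTR(B) = 52/53 = 0.981
Difference = 0.914 − 0.981 = -0.067

-0.067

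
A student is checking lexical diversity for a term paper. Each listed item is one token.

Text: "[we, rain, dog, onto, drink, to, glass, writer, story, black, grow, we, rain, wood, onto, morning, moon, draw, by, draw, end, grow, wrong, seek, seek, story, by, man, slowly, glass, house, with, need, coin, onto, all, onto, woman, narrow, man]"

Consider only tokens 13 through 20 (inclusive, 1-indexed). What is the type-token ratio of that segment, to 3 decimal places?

Segment tokens 13–20: rain, wood, onto, morning, moon, draw, by, draw
Segment N = 8, segment V = 7.
TTR = 7 / 8 = 0.875

0.875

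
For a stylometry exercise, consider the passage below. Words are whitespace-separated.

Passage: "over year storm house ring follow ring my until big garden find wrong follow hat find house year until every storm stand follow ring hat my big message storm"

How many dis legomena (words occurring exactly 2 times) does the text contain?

Frequencies: storm:3, ring:3, follow:3, year:2, house:2, my:2, until:2, big:2, find:2, hat:2, over:1, garden:1, wrong:1, every:1, stand:1, message:1
Words with frequency 2: big, find, hat, house, my, until, year

7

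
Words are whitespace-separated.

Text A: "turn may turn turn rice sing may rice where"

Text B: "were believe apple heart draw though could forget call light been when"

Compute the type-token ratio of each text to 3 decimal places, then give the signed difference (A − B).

-0.444

TTR(A) = 5/9 = 0.556
TTR(B) = 12/12 = 1.000
Difference = 0.556 − 1.000 = -0.444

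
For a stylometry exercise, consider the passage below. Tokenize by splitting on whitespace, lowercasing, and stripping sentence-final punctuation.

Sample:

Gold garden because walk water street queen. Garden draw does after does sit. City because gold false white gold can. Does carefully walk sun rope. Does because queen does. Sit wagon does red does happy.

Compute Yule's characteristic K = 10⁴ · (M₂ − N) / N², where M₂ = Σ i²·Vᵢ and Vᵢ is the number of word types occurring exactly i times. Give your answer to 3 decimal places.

Frequencies: does:7, gold:3, because:3, garden:2, walk:2, queen:2, sit:2, water:1, street:1, draw:1, after:1, city:1, false:1, white:1, can:1, carefully:1, sun:1, rope:1, wagon:1, red:1, … (1 more, each freq 1)
N = 35. Frequency spectrum: V_1=14, V_2=4, V_3=2, V_7=1
M₂ = 1²·14 + 2²·4 + 3²·2 + 7²·1 = 97
K = 10000 × (97 − 35) / 35² = 506.122

506.122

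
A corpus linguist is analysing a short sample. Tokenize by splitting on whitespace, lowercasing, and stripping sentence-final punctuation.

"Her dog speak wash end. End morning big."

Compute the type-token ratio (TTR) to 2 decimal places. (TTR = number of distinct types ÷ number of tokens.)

0.88

N = 8 tokens, V = 7 types.
TTR = V / N = 7 / 8 = 0.88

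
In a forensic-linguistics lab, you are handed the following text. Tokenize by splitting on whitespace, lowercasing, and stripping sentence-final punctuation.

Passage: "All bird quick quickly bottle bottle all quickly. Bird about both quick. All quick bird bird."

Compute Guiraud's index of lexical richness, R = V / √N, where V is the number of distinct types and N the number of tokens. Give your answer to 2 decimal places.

1.75

N = 16, V = 7.
√N = 4.000000
R = 7 / 4.000000 = 1.75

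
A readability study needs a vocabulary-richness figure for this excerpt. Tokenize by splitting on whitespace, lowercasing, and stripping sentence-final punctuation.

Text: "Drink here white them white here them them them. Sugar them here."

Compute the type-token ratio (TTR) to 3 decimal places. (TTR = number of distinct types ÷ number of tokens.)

0.417

N = 12 tokens, V = 5 types.
TTR = V / N = 5 / 12 = 0.417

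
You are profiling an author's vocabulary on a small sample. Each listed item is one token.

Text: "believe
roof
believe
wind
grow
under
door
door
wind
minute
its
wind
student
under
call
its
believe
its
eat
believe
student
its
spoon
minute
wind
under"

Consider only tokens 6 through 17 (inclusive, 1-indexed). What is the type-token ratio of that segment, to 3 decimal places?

Segment tokens 6–17: under, door, door, wind, minute, its, wind, student, under, call, its, believe
Segment N = 12, segment V = 8.
TTR = 8 / 12 = 0.667

0.667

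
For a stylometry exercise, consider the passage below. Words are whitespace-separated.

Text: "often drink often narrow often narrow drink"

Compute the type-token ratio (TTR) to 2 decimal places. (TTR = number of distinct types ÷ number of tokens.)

N = 7 tokens, V = 3 types.
TTR = V / N = 3 / 7 = 0.43

0.43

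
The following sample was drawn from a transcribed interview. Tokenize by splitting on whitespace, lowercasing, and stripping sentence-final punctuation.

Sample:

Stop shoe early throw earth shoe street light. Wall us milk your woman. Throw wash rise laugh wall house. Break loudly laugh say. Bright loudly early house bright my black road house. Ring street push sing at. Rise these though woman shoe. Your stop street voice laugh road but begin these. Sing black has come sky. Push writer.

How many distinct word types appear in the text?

36

Distinct types: {at, begin, black, break, bright, but, come, early, earth, has, house, laugh, light, loudly, milk, my, push, ring, rise, road, say, shoe, sing, sky, stop, street, these, though, throw, us, voice, wall, wash, woman, writer, your}
V = 36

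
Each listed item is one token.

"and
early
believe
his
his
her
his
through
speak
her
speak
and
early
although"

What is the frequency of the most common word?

3

Frequencies: his:3, and:2, early:2, her:2, speak:2, believe:1, through:1, although:1
Most common: 'his' with frequency 3.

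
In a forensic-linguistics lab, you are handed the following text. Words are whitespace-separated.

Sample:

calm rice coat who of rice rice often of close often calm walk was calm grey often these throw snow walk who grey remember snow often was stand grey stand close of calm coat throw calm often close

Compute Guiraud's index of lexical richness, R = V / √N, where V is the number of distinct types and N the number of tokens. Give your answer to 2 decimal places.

N = 38, V = 15.
√N = 6.164414
R = 15 / 6.164414 = 2.43

2.43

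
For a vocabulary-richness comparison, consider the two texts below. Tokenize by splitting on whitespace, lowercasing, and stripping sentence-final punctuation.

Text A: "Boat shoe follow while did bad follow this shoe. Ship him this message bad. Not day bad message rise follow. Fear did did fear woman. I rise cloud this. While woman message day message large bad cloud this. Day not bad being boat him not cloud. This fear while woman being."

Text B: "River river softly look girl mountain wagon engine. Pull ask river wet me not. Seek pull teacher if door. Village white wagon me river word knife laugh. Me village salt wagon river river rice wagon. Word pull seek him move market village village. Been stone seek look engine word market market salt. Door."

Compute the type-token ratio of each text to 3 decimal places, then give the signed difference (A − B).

TTR(A) = 19/51 = 0.373
TTR(B) = 28/53 = 0.528
Difference = 0.373 − 0.528 = -0.155

-0.155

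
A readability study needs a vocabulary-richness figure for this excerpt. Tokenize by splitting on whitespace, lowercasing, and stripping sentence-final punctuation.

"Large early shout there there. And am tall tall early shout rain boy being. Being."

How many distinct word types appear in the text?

Distinct types: {am, and, being, boy, early, large, rain, shout, tall, there}
V = 10

10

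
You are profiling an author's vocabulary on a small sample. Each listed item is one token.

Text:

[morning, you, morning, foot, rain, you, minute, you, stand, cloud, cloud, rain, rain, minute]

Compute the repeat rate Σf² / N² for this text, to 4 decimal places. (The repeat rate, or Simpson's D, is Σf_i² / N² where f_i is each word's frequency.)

0.1633

Frequencies: you:3, rain:3, morning:2, minute:2, cloud:2, foot:1, stand:1
Σf² = 32; N² = 196
Repeat rate = 32 / 196 = 0.1633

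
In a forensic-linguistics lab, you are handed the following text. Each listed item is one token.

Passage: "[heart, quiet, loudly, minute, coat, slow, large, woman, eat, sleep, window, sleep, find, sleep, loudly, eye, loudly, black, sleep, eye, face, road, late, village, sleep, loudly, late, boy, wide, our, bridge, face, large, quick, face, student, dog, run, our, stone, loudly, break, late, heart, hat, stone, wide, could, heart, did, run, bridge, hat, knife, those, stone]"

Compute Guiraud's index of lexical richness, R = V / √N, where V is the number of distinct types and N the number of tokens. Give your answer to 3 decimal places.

N = 56, V = 33.
√N = 7.483315
R = 33 / 7.483315 = 4.410

4.410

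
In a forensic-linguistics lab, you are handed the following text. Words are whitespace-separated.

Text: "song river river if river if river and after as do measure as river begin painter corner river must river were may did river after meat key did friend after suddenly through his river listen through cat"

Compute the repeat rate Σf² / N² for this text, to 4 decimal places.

0.0898

Frequencies: river:9, after:3, if:2, as:2, did:2, through:2, song:1, and:1, do:1, measure:1, begin:1, painter:1, corner:1, must:1, were:1, may:1, meat:1, key:1, friend:1, suddenly:1, … (3 more, each freq 1)
Σf² = 123; N² = 1369
Repeat rate = 123 / 1369 = 0.0898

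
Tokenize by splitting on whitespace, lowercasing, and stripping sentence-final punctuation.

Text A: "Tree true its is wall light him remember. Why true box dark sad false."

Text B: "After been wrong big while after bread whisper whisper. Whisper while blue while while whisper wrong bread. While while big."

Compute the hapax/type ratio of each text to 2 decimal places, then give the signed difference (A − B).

A: hapax=12, V=13, ratio=0.92
B: hapax=2, V=8, ratio=0.25
Difference = 0.92 − 0.25 = 0.67

0.67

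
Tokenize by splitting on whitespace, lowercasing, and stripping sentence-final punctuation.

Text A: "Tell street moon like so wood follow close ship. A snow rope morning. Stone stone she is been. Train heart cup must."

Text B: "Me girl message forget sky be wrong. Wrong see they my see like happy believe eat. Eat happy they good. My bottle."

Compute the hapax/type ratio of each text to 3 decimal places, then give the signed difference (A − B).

0.327

A: hapax=20, V=21, ratio=0.952
B: hapax=10, V=16, ratio=0.625
Difference = 0.952 − 0.625 = 0.327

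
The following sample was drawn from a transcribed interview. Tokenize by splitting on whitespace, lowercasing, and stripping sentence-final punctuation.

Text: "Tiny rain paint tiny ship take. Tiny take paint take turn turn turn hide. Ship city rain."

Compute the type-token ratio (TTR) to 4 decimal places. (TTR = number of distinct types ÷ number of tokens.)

N = 17 tokens, V = 8 types.
TTR = V / N = 8 / 17 = 0.4706

0.4706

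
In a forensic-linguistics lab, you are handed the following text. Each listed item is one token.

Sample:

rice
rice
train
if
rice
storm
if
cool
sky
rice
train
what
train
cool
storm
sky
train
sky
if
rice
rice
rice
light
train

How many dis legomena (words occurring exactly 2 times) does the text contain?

Frequencies: rice:7, train:5, if:3, sky:3, storm:2, cool:2, what:1, light:1
Words with frequency 2: cool, storm

2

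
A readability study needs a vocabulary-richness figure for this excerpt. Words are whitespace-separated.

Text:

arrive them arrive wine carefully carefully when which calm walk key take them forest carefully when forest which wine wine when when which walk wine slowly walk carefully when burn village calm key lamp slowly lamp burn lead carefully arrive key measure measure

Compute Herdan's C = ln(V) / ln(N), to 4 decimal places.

0.7533

N = 43, V = 17.
ln(V) = 2.833213, ln(N) = 3.761200
C = 2.833213 / 3.761200 = 0.7533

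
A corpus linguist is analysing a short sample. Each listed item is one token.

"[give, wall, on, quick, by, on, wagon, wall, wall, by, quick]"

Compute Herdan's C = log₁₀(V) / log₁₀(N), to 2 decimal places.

0.75

N = 11, V = 6.
log₁₀(V) = 0.778151, log₁₀(N) = 1.041393
C = 0.778151 / 1.041393 = 0.75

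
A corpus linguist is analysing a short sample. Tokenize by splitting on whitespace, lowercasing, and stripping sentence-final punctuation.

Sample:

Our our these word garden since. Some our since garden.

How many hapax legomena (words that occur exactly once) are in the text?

Frequencies: our:3, garden:2, since:2, these:1, word:1, some:1
Hapax (freq=1): some, these, word

3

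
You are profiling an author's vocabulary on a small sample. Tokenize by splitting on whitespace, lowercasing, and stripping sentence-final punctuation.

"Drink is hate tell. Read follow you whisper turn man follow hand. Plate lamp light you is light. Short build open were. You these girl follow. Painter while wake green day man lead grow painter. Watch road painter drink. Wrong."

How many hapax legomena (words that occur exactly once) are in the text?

23

Frequencies: follow:3, you:3, painter:3, drink:2, is:2, man:2, light:2, hate:1, tell:1, read:1, whisper:1, turn:1, hand:1, plate:1, lamp:1, short:1, build:1, open:1, were:1, these:1, … (10 more, each freq 1)
Hapax (freq=1): build, day, girl, green, grow, hand, hate, lamp, lead, open, plate, read, road, short, tell, these, turn, wake, watch, were, while, whisper, wrong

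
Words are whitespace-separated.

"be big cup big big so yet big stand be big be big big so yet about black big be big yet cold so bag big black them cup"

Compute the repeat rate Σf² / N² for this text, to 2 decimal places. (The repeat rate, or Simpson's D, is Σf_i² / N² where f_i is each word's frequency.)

Frequencies: big:10, be:4, so:3, yet:3, cup:2, black:2, stand:1, about:1, cold:1, bag:1, them:1
Σf² = 147; N² = 841
Repeat rate = 147 / 841 = 0.17

0.17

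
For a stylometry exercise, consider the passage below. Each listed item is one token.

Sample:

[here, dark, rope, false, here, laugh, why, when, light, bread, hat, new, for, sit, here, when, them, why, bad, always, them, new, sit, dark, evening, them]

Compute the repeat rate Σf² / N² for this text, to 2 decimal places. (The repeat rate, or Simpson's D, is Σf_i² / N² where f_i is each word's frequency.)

Frequencies: here:3, them:3, dark:2, why:2, when:2, new:2, sit:2, rope:1, false:1, laugh:1, light:1, bread:1, hat:1, for:1, bad:1, always:1, evening:1
Σf² = 48; N² = 676
Repeat rate = 48 / 676 = 0.07

0.07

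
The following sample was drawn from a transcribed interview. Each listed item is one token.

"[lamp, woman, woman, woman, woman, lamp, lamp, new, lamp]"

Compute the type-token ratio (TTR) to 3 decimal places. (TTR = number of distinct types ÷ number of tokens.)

N = 9 tokens, V = 3 types.
TTR = V / N = 3 / 9 = 0.333

0.333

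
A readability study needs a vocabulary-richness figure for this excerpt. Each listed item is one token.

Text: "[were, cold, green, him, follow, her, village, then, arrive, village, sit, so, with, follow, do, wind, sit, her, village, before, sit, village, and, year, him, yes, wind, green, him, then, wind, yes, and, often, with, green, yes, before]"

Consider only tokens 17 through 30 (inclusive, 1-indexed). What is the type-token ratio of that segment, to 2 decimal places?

0.79

Segment tokens 17–30: sit, her, village, before, sit, village, and, year, him, yes, wind, green, him, then
Segment N = 14, segment V = 11.
TTR = 11 / 14 = 0.79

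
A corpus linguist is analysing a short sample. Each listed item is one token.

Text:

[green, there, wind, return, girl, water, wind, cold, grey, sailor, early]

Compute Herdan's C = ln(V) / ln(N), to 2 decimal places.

N = 11, V = 10.
ln(V) = 2.302585, ln(N) = 2.397895
C = 2.302585 / 2.397895 = 0.96

0.96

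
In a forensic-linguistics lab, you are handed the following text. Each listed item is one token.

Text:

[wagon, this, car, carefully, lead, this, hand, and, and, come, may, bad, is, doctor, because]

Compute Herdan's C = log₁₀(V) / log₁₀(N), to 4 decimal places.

N = 15, V = 13.
log₁₀(V) = 1.113943, log₁₀(N) = 1.176091
C = 1.113943 / 1.176091 = 0.9472

0.9472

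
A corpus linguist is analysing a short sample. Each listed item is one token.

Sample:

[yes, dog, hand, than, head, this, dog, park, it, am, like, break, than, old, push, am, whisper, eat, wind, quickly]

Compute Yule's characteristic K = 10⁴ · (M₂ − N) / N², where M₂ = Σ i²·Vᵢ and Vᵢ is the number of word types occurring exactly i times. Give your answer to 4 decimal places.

Frequencies: dog:2, than:2, am:2, yes:1, hand:1, head:1, this:1, park:1, it:1, like:1, break:1, old:1, push:1, whisper:1, eat:1, wind:1, quickly:1
N = 20. Frequency spectrum: V_1=14, V_2=3
M₂ = 1²·14 + 2²·3 = 26
K = 10000 × (26 − 20) / 20² = 150.0000

150.0000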